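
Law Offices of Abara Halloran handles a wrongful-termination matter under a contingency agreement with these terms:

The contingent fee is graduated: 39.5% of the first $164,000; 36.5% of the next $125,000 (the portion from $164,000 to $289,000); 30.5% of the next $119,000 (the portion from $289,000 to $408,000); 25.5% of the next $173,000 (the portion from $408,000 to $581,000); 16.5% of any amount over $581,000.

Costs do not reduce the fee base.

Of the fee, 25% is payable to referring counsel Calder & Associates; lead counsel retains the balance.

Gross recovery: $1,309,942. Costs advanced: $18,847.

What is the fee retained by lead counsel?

Fee base is the gross recovery, $1,309,942; costs are reimbursed separately.
First $164,000 at 39.5% = $64,780.00
Next $125,000 at 36.5% = $45,625.00
Next $119,000 at 30.5% = $36,295.00
Next $173,000 at 25.5% = $44,115.00
Remaining $728,942 at 16.5% = $120,275.43
Fee: $64,780.00 + $45,625.00 + $36,295.00 + $44,115.00 + $120,275.43 = $311,090.43
Referral share: 25% of $311,090.43 = $77,772.61; lead counsel retains $311,090.43 − $77,772.61 = $233,317.82.

$233,317.82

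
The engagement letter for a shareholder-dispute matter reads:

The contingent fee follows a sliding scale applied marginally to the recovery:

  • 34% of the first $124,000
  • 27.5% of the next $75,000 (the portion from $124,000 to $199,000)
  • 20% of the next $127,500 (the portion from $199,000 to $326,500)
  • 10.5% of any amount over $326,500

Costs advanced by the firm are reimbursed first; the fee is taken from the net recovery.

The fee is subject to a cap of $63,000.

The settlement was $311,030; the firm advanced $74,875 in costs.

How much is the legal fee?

$63,000.00

Fee base (net of costs): $311,030 − $74,875 = $236,155
First $124,000 at 34% = $42,160.00
Next $75,000 at 27.5% = $20,625.00
Remaining $37,155 at 20% = $7,431.00
Fee: $42,160.00 + $20,625.00 + $7,431.00 = $70,216.00
$70,216.00 exceeds the $63,000 cap, so the fee is capped at $63,000.00.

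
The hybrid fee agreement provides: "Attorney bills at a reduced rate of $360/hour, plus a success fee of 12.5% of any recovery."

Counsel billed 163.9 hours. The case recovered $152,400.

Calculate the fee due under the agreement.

$78,054.00

Hourly: 163.9 × $360 = $59,004.00
Success fee: 12.5% of $152,400 = $19,050.00
Total: $59,004.00 + $19,050.00 = $78,054.00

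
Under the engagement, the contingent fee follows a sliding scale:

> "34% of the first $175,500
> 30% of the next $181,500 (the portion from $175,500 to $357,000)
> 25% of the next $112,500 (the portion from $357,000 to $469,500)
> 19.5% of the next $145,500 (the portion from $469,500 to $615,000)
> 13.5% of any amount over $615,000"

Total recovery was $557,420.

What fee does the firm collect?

First $175,500 at 34% = $59,670.00
Next $181,500 at 30% = $54,450.00
Next $112,500 at 25% = $28,125.00
Remaining $87,920 at 19.5% = $17,144.40
Fee: $59,670.00 + $54,450.00 + $28,125.00 + $17,144.40 = $159,389.40

$159,389.40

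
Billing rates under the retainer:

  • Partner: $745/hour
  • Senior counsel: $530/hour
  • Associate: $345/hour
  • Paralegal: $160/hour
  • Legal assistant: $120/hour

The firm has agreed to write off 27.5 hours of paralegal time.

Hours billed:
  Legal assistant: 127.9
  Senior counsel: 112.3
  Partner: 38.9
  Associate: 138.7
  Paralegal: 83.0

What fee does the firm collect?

$160,579.00

Partner: 38.9 × $745 = $28,980.50
Senior counsel: 112.3 × $530 = $59,519.00
Associate: 138.7 × $345 = $47,851.50
Paralegal: 83.0 × $160 = $13,280.00
Legal assistant: 127.9 × $120 = $15,348.00
Subtotal: $164,979.00
Write-off: 27.5 × $160 = $4,400.00
Total: $164,979.00 − $4,400.00 = $160,579.00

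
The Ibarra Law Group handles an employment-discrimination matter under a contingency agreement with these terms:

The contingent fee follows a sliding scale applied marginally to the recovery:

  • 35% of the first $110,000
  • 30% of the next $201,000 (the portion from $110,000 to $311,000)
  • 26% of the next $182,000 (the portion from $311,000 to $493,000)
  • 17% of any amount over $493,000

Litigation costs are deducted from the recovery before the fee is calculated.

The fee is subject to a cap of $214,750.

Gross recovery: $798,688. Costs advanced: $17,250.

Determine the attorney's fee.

Fee base (net of costs): $798,688 − $17,250 = $781,438
First $110,000 at 35% = $38,500.00
Next $201,000 at 30% = $60,300.00
Next $182,000 at 26% = $47,320.00
Remaining $288,438 at 17% = $49,034.46
Fee: $38,500.00 + $60,300.00 + $47,320.00 + $49,034.46 = $195,154.46
$195,154.46 is under the $214,750 cap.

$195,154.46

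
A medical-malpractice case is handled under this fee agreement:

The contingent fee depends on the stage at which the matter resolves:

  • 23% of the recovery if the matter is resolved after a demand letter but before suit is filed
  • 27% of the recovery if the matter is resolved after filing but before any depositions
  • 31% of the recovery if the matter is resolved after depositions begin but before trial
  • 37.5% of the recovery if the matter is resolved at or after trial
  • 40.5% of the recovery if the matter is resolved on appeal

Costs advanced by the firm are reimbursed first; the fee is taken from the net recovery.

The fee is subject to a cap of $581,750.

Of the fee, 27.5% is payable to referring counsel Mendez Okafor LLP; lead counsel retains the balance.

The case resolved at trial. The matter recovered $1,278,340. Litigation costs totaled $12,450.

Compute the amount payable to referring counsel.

$130,544.91

Fee base (net of costs): $1,278,340 − $12,450 = $1,265,890
The matter resolved at trial, so the 37.5% rate applies.
$1,265,890 × 37.5% = $474,708.75
$474,708.75 is under the $581,750 cap.
Referral share: 27.5% of $474,708.75 = $130,544.91; lead counsel retains $474,708.75 − $130,544.91 = $344,163.84.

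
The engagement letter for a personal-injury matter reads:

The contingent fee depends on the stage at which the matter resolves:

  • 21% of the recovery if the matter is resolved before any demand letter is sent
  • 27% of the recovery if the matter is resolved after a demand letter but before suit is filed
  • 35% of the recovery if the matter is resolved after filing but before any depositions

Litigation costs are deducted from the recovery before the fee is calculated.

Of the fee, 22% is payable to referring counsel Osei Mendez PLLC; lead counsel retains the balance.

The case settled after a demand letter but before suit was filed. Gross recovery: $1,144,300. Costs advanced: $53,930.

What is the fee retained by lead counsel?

Fee base (net of costs): $1,144,300 − $53,930 = $1,090,370
The matter settled after a demand letter but before suit was filed, so the 27% rate applies.
$1,090,370 × 27% = $294,399.90
Referral share: 22% of $294,399.90 = $64,767.98; lead counsel retains $294,399.90 − $64,767.98 = $229,631.92.

$229,631.92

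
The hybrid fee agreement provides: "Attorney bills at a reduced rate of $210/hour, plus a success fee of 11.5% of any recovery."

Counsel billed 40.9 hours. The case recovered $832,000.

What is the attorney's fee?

Hourly: 40.9 × $210 = $8,589.00
Success fee: 11.5% of $832,000 = $95,680.00
Total: $8,589.00 + $95,680.00 = $104,269.00

$104,269.00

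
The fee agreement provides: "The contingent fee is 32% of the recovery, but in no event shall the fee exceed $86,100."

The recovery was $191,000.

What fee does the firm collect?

32% of $191,000 = $61,120.00
That is under the $86,100 cap.

$61,120.00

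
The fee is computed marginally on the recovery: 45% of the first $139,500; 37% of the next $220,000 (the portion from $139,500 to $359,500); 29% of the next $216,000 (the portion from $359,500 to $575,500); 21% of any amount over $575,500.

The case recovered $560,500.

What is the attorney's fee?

$202,465.00

First $139,500 at 45% = $62,775.00
Next $220,000 at 37% = $81,400.00
Remaining $201,000 at 29% = $58,290.00
Fee: $62,775.00 + $81,400.00 + $58,290.00 = $202,465.00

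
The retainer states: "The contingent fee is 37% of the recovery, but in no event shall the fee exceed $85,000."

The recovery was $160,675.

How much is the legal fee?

37% of $160,675 = $59,449.75
That is under the $85,000 cap.

$59,449.75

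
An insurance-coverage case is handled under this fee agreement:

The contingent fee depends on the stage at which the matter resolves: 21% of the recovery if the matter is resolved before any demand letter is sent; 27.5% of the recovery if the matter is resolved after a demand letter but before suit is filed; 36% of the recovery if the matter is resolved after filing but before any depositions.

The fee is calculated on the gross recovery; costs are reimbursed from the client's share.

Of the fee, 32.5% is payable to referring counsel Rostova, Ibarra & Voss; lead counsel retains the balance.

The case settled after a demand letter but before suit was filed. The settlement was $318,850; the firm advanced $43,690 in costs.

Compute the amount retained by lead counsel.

$59,186.53

Fee base is the gross recovery, $318,850; costs are reimbursed separately.
The matter settled after a demand letter but before suit was filed, so the 27.5% rate applies.
$318,850 × 27.5% = $87,683.75
Referral share: 32.5% of $87,683.75 = $28,497.22; lead counsel retains $87,683.75 − $28,497.22 = $59,186.53.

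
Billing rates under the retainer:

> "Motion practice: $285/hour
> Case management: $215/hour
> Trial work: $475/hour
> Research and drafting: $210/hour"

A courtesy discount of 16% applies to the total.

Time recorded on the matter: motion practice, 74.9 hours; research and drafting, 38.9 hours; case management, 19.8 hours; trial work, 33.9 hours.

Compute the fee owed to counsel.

$41,895.00

Motion practice: 74.9 × $285 = $21,346.50
Case management: 19.8 × $215 = $4,257.00
Trial work: 33.9 × $475 = $16,102.50
Research and drafting: 38.9 × $210 = $8,169.00
Subtotal: $49,875.00
Less 16% discount: −$7,980.00
Total: $49,875.00 − $7,980.00 = $41,895.00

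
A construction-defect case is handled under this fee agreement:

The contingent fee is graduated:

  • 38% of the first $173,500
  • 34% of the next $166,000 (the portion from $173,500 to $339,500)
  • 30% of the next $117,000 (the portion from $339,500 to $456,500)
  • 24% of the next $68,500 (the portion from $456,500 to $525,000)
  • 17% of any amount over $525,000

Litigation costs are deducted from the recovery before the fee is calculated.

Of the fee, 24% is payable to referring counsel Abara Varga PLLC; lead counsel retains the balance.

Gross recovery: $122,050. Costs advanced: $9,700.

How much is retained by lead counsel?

Fee base (net of costs): $122,050 − $9,700 = $112,350
First $112,350 at 38% = $42,693.00
Referral share: 24% of $42,693.00 = $10,246.32; lead counsel retains $42,693.00 − $10,246.32 = $32,446.68.

$32,446.68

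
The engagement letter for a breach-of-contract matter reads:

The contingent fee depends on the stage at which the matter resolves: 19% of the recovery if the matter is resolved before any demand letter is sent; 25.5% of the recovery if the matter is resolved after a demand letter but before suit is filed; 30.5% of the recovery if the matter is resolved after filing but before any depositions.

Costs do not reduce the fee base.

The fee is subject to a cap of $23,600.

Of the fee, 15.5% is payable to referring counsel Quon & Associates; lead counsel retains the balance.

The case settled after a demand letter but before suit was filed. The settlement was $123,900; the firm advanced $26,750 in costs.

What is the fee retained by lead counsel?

Fee base is the gross recovery, $123,900; costs are reimbursed separately.
The matter settled after a demand letter but before suit was filed, so the 25.5% rate applies.
$123,900 × 25.5% = $31,594.50
$31,594.50 exceeds the $23,600 cap, so the fee is capped at $23,600.00.
Referral share: 15.5% of $23,600.00 = $3,658.00; lead counsel retains $23,600.00 − $3,658.00 = $19,942.00.

$19,942.00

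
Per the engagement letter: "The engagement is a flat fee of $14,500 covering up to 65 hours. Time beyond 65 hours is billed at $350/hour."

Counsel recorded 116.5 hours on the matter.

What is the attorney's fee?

$32,525.00

Flat fee: $14,500.00
Excess hours: 116.5 − 65 = 51.5
Overrun: 51.5 × $350 = $18,025.00
Total: $14,500.00 + $18,025.00 = $32,525.00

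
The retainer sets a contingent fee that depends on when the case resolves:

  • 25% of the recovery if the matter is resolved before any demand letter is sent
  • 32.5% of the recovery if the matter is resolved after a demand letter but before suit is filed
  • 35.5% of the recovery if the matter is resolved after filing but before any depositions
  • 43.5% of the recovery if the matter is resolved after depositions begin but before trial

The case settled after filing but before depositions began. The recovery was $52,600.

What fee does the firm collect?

The matter settled after filing but before depositions began, so the 35.5% rate applies.
$52,600 × 35.5% = $18,673.00

$18,673.00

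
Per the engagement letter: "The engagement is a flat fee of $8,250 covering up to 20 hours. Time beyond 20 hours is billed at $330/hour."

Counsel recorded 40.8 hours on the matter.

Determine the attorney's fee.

$15,114.00

Flat fee: $8,250.00
Excess hours: 40.8 − 20 = 20.8
Overrun: 20.8 × $330 = $6,864.00
Total: $8,250.00 + $6,864.00 = $15,114.00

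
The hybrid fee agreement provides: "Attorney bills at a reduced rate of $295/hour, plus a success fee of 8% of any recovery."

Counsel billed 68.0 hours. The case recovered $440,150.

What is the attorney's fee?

Hourly: 68.0 × $295 = $20,060.00
Success fee: 8% of $440,150 = $35,212.00
Total: $20,060.00 + $35,212.00 = $55,272.00

$55,272.00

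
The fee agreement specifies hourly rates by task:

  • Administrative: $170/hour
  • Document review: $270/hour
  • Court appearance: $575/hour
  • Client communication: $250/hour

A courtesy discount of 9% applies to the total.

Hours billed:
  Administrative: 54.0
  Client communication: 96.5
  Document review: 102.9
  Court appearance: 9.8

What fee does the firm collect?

$60,717.93

Administrative: 54.0 × $170 = $9,180.00
Document review: 102.9 × $270 = $27,783.00
Court appearance: 9.8 × $575 = $5,635.00
Client communication: 96.5 × $250 = $24,125.00
Subtotal: $66,723.00
Less 9% discount: −$6,005.07
Total: $66,723.00 − $6,005.07 = $60,717.93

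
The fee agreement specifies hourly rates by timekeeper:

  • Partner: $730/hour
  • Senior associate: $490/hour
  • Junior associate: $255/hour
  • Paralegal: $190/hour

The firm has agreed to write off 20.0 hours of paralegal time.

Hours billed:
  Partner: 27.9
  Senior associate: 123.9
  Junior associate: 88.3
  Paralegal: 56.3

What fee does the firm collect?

Partner: 27.9 × $730 = $20,367.00
Senior associate: 123.9 × $490 = $60,711.00
Junior associate: 88.3 × $255 = $22,516.50
Paralegal: 56.3 × $190 = $10,697.00
Subtotal: $114,291.50
Write-off: 20.0 × $190 = $3,800.00
Total: $114,291.50 − $3,800.00 = $110,491.50

$110,491.50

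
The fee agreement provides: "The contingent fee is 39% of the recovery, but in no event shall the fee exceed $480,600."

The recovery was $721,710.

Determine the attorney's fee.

39% of $721,710 = $281,466.90
That is under the $480,600 cap.

$281,466.90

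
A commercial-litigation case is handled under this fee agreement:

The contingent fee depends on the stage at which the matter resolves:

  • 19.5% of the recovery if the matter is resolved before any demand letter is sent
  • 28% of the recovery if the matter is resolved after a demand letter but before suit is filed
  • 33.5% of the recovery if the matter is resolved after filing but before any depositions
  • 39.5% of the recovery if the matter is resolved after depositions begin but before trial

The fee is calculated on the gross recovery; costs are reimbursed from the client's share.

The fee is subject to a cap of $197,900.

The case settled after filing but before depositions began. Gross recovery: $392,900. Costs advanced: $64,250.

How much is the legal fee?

Fee base is the gross recovery, $392,900; costs are reimbursed separately.
The matter settled after filing but before depositions began, so the 33.5% rate applies.
$392,900 × 33.5% = $131,621.50
$131,621.50 is under the $197,900 cap.

$131,621.50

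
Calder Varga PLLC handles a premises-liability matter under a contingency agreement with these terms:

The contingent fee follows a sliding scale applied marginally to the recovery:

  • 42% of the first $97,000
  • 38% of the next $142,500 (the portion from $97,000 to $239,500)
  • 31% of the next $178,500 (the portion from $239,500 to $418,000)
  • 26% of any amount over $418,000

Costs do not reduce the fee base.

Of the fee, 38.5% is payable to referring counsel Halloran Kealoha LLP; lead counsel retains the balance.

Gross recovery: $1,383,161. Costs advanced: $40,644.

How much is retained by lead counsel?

Fee base is the gross recovery, $1,383,161; costs are reimbursed separately.
First $97,000 at 42% = $40,740.00
Next $142,500 at 38% = $54,150.00
Next $178,500 at 31% = $55,335.00
Remaining $965,161 at 26% = $250,941.86
Fee: $40,740.00 + $54,150.00 + $55,335.00 + $250,941.86 = $401,166.86
Referral share: 38.5% of $401,166.86 = $154,449.24; lead counsel retains $401,166.86 − $154,449.24 = $246,717.62.

$246,717.62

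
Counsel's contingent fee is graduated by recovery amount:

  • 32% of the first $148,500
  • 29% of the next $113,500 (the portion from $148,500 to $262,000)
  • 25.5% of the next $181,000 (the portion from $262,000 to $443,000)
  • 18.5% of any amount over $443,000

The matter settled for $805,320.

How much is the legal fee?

First $148,500 at 32% = $47,520.00
Next $113,500 at 29% = $32,915.00
Next $181,000 at 25.5% = $46,155.00
Remaining $362,320 at 18.5% = $67,029.20
Fee: $47,520.00 + $32,915.00 + $46,155.00 + $67,029.20 = $193,619.20

$193,619.20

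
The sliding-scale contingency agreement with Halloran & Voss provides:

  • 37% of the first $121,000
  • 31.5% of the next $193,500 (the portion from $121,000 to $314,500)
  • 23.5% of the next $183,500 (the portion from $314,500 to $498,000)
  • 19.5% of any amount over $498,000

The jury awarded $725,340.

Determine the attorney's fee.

$193,176.30

First $121,000 at 37% = $44,770.00
Next $193,500 at 31.5% = $60,952.50
Next $183,500 at 23.5% = $43,122.50
Remaining $227,340 at 19.5% = $44,331.30
Fee: $44,770.00 + $60,952.50 + $43,122.50 + $44,331.30 = $193,176.30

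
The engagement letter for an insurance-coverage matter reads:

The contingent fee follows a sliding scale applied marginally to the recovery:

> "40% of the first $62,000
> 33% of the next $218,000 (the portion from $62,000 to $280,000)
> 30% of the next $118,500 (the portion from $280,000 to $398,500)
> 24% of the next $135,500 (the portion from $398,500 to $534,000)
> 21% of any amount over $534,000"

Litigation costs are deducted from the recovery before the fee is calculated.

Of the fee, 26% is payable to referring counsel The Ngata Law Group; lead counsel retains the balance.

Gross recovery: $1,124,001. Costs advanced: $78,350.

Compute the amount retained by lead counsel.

$201,469.97

Fee base (net of costs): $1,124,001 − $78,350 = $1,045,651
First $62,000 at 40% = $24,800.00
Next $218,000 at 33% = $71,940.00
Next $118,500 at 30% = $35,550.00
Next $135,500 at 24% = $32,520.00
Remaining $511,651 at 21% = $107,446.71
Fee: $24,800.00 + $71,940.00 + $35,550.00 + $32,520.00 + $107,446.71 = $272,256.71
Referral share: 26% of $272,256.71 = $70,786.74; lead counsel retains $272,256.71 − $70,786.74 = $201,469.97.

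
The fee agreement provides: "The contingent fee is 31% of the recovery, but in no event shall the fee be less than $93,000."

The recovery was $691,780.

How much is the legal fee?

$214,451.80

31% of $691,780 = $214,451.80
That exceeds the $93,000 minimum.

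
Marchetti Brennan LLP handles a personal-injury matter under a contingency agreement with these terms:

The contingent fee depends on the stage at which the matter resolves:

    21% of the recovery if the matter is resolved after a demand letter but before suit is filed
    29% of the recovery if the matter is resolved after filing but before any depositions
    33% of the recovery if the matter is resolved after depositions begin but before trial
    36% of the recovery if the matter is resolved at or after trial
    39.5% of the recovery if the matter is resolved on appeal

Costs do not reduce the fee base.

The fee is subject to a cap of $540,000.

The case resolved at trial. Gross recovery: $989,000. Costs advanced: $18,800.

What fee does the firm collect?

$356,040.00

Fee base is the gross recovery, $989,000; costs are reimbursed separately.
The matter resolved at trial, so the 36% rate applies.
$989,000 × 36% = $356,040.00
$356,040.00 is under the $540,000 cap.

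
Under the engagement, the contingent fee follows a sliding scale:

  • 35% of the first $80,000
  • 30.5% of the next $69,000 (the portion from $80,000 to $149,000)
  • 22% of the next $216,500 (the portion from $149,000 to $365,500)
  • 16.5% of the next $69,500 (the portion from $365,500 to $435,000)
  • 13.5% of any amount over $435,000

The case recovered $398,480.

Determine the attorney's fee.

$102,116.70

First $80,000 at 35% = $28,000.00
Next $69,000 at 30.5% = $21,045.00
Next $216,500 at 22% = $47,630.00
Remaining $32,980 at 16.5% = $5,441.70
Fee: $28,000.00 + $21,045.00 + $47,630.00 + $5,441.70 = $102,116.70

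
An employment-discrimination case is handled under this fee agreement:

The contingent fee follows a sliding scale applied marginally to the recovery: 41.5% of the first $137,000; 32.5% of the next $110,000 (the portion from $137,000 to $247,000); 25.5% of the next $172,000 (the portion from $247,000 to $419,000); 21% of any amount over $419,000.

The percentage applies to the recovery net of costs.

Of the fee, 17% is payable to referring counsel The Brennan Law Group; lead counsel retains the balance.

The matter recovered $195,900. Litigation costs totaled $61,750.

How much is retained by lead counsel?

$46,207.97

Fee base (net of costs): $195,900 − $61,750 = $134,150
First $134,150 at 41.5% = $55,672.25
Referral share: 17% of $55,672.25 = $9,464.28; lead counsel retains $55,672.25 − $9,464.28 = $46,207.97.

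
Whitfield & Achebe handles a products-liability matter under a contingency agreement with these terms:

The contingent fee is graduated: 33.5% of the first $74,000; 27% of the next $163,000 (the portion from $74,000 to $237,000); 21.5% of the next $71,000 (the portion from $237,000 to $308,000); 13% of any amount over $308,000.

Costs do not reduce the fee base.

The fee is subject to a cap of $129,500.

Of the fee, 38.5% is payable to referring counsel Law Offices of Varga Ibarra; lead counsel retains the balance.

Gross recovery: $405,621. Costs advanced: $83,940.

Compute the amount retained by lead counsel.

$59,504.77

Fee base is the gross recovery, $405,621; costs are reimbursed separately.
First $74,000 at 33.5% = $24,790.00
Next $163,000 at 27% = $44,010.00
Next $71,000 at 21.5% = $15,265.00
Remaining $97,621 at 13% = $12,690.73
Fee: $24,790.00 + $44,010.00 + $15,265.00 + $12,690.73 = $96,755.73
$96,755.73 is under the $129,500 cap.
Referral share: 38.5% of $96,755.73 = $37,250.96; lead counsel retains $96,755.73 − $37,250.96 = $59,504.77.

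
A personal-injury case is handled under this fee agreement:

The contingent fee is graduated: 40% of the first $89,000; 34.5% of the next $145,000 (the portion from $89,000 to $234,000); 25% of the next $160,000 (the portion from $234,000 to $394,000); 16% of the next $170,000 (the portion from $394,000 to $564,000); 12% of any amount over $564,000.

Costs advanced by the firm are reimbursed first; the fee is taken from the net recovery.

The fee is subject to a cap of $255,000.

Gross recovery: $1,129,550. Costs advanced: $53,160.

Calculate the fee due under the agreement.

$214,311.80

Fee base (net of costs): $1,129,550 − $53,160 = $1,076,390
First $89,000 at 40% = $35,600.00
Next $145,000 at 34.5% = $50,025.00
Next $160,000 at 25% = $40,000.00
Next $170,000 at 16% = $27,200.00
Remaining $512,390 at 12% = $61,486.80
Fee: $35,600.00 + $50,025.00 + $40,000.00 + $27,200.00 + $61,486.80 = $214,311.80
$214,311.80 is under the $255,000 cap.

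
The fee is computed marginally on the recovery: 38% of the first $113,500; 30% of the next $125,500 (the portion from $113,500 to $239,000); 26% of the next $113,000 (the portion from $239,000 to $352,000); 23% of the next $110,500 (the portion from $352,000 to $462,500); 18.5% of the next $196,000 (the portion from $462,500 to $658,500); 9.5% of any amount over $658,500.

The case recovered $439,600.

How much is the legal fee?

First $113,500 at 38% = $43,130.00
Next $125,500 at 30% = $37,650.00
Next $113,000 at 26% = $29,380.00
Remaining $87,600 at 23% = $20,148.00
Fee: $43,130.00 + $37,650.00 + $29,380.00 + $20,148.00 = $130,308.00

$130,308.00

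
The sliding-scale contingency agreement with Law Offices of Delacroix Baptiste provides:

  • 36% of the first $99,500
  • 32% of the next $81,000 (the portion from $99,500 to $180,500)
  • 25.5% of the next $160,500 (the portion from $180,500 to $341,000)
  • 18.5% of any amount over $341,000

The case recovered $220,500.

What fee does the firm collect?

First $99,500 at 36% = $35,820.00
Next $81,000 at 32% = $25,920.00
Remaining $40,000 at 25.5% = $10,200.00
Fee: $35,820.00 + $25,920.00 + $10,200.00 = $71,940.00

$71,940.00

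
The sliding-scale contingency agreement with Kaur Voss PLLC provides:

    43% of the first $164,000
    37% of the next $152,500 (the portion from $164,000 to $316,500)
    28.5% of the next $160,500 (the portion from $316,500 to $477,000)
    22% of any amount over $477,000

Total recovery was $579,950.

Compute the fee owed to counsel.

First $164,000 at 43% = $70,520.00
Next $152,500 at 37% = $56,425.00
Next $160,500 at 28.5% = $45,742.50
Remaining $102,950 at 22% = $22,649.00
Fee: $70,520.00 + $56,425.00 + $45,742.50 + $22,649.00 = $195,336.50

$195,336.50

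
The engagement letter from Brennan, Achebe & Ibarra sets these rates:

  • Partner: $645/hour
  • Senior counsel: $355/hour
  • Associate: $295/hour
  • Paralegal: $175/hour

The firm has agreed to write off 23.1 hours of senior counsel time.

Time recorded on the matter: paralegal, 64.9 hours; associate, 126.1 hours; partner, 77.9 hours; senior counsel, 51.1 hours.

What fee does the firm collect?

Partner: 77.9 × $645 = $50,245.50
Senior counsel: 51.1 × $355 = $18,140.50
Associate: 126.1 × $295 = $37,199.50
Paralegal: 64.9 × $175 = $11,357.50
Subtotal: $116,943.00
Write-off: 23.1 × $355 = $8,200.50
Total: $116,943.00 − $8,200.50 = $108,742.50

$108,742.50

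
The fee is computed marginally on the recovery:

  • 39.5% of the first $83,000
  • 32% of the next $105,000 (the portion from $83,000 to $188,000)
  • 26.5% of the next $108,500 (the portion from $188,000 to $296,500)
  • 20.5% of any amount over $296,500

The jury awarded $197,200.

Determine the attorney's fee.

First $83,000 at 39.5% = $32,785.00
Next $105,000 at 32% = $33,600.00
Remaining $9,200 at 26.5% = $2,438.00
Fee: $32,785.00 + $33,600.00 + $2,438.00 = $68,823.00

$68,823.00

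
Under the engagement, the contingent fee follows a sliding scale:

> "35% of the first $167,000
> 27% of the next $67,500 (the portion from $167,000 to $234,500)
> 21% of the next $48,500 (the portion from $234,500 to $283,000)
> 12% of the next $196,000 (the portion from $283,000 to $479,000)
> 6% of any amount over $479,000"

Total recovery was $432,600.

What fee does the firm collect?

$104,812.00

First $167,000 at 35% = $58,450.00
Next $67,500 at 27% = $18,225.00
Next $48,500 at 21% = $10,185.00
Remaining $149,600 at 12% = $17,952.00
Fee: $58,450.00 + $18,225.00 + $10,185.00 + $17,952.00 = $104,812.00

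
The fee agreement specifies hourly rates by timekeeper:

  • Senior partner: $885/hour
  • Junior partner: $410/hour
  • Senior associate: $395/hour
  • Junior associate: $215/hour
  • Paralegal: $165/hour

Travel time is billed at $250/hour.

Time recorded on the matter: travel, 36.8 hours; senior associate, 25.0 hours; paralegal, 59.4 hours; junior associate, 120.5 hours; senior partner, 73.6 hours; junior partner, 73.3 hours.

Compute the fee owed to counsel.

Senior partner: 73.6 × $885 = $65,136.00
Junior partner: 73.3 × $410 = $30,053.00
Senior associate: 25.0 × $395 = $9,875.00
Junior associate: 120.5 × $215 = $25,907.50
Paralegal: 59.4 × $165 = $9,801.00
Subtotal: $65,136.00 + $30,053.00 + $9,875.00 + $25,907.50 + $9,801.00 = $140,772.50
Travel: 36.8 × $250 = $9,200.00
Total: $140,772.50 + $9,200.00 = $149,972.50

$149,972.50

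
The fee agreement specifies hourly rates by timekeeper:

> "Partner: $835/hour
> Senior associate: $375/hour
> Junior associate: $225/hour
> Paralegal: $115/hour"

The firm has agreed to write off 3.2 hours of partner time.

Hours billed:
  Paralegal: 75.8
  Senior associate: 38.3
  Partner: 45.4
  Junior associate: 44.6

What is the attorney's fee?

$68,351.50

Partner: 45.4 × $835 = $37,909.00
Senior associate: 38.3 × $375 = $14,362.50
Junior associate: 44.6 × $225 = $10,035.00
Paralegal: 75.8 × $115 = $8,717.00
Subtotal: $71,023.50
Write-off: 3.2 × $835 = $2,672.00
Total: $71,023.50 − $2,672.00 = $68,351.50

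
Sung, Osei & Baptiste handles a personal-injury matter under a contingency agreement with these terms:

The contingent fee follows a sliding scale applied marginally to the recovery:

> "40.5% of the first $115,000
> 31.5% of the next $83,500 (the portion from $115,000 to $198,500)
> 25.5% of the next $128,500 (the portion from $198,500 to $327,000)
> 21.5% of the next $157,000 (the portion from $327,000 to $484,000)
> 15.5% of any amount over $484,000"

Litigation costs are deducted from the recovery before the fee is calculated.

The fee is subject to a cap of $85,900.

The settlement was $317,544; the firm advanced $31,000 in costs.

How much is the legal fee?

$85,900.00

Fee base (net of costs): $317,544 − $31,000 = $286,544
First $115,000 at 40.5% = $46,575.00
Next $83,500 at 31.5% = $26,302.50
Remaining $88,044 at 25.5% = $22,451.22
Fee: $46,575.00 + $26,302.50 + $22,451.22 = $95,328.72
$95,328.72 exceeds the $85,900 cap, so the fee is capped at $85,900.00.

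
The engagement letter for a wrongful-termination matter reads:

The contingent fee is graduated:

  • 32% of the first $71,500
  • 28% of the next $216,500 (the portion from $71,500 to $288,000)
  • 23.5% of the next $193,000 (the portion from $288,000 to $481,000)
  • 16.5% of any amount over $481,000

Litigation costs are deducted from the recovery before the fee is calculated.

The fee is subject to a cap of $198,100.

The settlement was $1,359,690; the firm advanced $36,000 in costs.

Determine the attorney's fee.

Fee base (net of costs): $1,359,690 − $36,000 = $1,323,690
First $71,500 at 32% = $22,880.00
Next $216,500 at 28% = $60,620.00
Next $193,000 at 23.5% = $45,355.00
Remaining $842,690 at 16.5% = $139,043.85
Fee: $22,880.00 + $60,620.00 + $45,355.00 + $139,043.85 = $267,898.85
$267,898.85 exceeds the $198,100 cap, so the fee is capped at $198,100.00.

$198,100.00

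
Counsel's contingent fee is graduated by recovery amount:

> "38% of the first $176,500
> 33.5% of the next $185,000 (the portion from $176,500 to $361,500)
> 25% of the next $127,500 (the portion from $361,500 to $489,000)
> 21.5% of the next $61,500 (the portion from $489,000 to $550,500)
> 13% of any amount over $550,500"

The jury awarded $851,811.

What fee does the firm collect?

$213,312.93

First $176,500 at 38% = $67,070.00
Next $185,000 at 33.5% = $61,975.00
Next $127,500 at 25% = $31,875.00
Next $61,500 at 21.5% = $13,222.50
Remaining $301,311 at 13% = $39,170.43
Fee: $67,070.00 + $61,975.00 + $31,875.00 + $13,222.50 + $39,170.43 = $213,312.93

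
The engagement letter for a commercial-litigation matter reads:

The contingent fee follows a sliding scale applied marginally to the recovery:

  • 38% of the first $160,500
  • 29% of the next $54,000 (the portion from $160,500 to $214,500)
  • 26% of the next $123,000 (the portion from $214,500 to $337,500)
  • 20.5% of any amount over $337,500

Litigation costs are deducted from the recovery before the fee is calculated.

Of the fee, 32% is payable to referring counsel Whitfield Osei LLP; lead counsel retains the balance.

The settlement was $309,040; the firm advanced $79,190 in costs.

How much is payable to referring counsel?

Fee base (net of costs): $309,040 − $79,190 = $229,850
First $160,500 at 38% = $60,990.00
Next $54,000 at 29% = $15,660.00
Remaining $15,350 at 26% = $3,991.00
Fee: $60,990.00 + $15,660.00 + $3,991.00 = $80,641.00
Referral share: 32% of $80,641.00 = $25,805.12; lead counsel retains $80,641.00 − $25,805.12 = $54,835.88.

$25,805.12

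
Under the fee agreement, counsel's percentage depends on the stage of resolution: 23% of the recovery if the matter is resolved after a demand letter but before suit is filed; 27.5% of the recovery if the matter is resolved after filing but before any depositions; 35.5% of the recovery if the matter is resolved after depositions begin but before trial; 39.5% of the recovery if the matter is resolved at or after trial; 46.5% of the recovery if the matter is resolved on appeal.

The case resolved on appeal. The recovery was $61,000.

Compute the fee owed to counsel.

$28,365.00

The matter resolved on appeal, so the 46.5% rate applies.
$61,000 × 46.5% = $28,365.00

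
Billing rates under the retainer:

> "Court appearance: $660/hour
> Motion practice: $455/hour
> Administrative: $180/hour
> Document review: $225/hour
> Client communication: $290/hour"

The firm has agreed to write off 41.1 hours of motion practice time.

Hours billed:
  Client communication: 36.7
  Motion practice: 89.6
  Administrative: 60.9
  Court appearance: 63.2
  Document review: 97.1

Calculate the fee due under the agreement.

$107,232.00

Court appearance: 63.2 × $660 = $41,712.00
Motion practice: 89.6 × $455 = $40,768.00
Administrative: 60.9 × $180 = $10,962.00
Document review: 97.1 × $225 = $21,847.50
Client communication: 36.7 × $290 = $10,643.00
Subtotal: $125,932.50
Write-off: 41.1 × $455 = $18,700.50
Total: $125,932.50 − $18,700.50 = $107,232.00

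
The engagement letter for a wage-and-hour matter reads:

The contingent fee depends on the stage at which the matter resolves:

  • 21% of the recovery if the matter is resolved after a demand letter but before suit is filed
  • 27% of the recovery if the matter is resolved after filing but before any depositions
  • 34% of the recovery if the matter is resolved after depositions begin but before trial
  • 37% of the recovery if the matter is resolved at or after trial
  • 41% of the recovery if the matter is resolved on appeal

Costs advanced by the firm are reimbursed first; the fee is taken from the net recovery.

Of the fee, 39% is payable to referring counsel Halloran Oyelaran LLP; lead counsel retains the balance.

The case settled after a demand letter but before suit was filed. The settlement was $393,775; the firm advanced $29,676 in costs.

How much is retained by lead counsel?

Fee base (net of costs): $393,775 − $29,676 = $364,099
The matter settled after a demand letter but before suit was filed, so the 21% rate applies.
$364,099 × 21% = $76,460.79
Referral share: 39% of $76,460.79 = $29,819.71; lead counsel retains $76,460.79 − $29,819.71 = $46,641.08.

$46,641.08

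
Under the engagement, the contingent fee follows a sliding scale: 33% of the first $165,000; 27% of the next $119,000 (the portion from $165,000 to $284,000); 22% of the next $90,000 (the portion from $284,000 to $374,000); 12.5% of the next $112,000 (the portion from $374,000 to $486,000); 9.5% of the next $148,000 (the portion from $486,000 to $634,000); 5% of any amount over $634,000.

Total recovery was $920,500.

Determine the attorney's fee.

First $165,000 at 33% = $54,450.00
Next $119,000 at 27% = $32,130.00
Next $90,000 at 22% = $19,800.00
Next $112,000 at 12.5% = $14,000.00
Next $148,000 at 9.5% = $14,060.00
Remaining $286,500 at 5% = $14,325.00
Fee: $54,450.00 + $32,130.00 + $19,800.00 + $14,000.00 + $14,060.00 + $14,325.00 = $148,765.00

$148,765.00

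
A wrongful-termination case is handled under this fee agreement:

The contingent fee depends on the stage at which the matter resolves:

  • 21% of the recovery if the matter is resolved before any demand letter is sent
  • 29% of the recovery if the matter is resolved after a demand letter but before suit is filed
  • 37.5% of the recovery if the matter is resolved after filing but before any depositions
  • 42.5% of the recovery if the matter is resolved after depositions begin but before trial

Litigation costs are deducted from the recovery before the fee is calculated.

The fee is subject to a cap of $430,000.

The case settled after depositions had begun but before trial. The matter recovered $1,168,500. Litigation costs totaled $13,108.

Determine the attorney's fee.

Fee base (net of costs): $1,168,500 − $13,108 = $1,155,392
The matter settled after depositions had begun but before trial, so the 42.5% rate applies.
$1,155,392 × 42.5% = $491,041.60
$491,041.60 exceeds the $430,000 cap, so the fee is capped at $430,000.00.

$430,000.00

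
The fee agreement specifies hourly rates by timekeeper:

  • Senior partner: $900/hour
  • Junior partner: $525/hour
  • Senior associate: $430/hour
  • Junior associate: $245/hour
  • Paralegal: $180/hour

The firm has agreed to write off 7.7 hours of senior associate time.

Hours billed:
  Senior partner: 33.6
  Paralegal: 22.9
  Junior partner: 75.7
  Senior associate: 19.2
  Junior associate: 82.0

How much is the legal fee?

$99,139.50

Senior partner: 33.6 × $900 = $30,240.00
Junior partner: 75.7 × $525 = $39,742.50
Senior associate: 19.2 × $430 = $8,256.00
Junior associate: 82.0 × $245 = $20,090.00
Paralegal: 22.9 × $180 = $4,122.00
Subtotal: $102,450.50
Write-off: 7.7 × $430 = $3,311.00
Total: $102,450.50 − $3,311.00 = $99,139.50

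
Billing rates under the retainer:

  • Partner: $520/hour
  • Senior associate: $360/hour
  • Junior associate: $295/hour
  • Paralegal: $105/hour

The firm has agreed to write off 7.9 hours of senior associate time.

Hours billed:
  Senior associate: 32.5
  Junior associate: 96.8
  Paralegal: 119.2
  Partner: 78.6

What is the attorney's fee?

$90,800.00

Partner: 78.6 × $520 = $40,872.00
Senior associate: 32.5 × $360 = $11,700.00
Junior associate: 96.8 × $295 = $28,556.00
Paralegal: 119.2 × $105 = $12,516.00
Subtotal: $93,644.00
Write-off: 7.9 × $360 = $2,844.00
Total: $93,644.00 − $2,844.00 = $90,800.00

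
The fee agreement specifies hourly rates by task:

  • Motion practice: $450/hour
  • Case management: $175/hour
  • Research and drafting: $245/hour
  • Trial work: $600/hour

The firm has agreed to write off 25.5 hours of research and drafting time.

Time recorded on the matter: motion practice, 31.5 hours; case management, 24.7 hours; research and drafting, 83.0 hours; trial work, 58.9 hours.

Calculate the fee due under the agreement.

$67,925.00

Motion practice: 31.5 × $450 = $14,175.00
Case management: 24.7 × $175 = $4,322.50
Research and drafting: 83.0 × $245 = $20,335.00
Trial work: 58.9 × $600 = $35,340.00
Subtotal: $74,172.50
Write-off: 25.5 × $245 = $6,247.50
Total: $74,172.50 − $6,247.50 = $67,925.00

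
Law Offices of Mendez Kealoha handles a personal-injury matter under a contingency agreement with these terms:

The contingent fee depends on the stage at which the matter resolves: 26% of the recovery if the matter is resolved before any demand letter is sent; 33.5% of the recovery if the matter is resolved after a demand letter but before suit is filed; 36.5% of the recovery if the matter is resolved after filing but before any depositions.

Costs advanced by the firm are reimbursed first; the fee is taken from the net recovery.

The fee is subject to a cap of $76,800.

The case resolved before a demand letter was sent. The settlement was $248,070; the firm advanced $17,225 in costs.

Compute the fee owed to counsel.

Fee base (net of costs): $248,070 − $17,225 = $230,845
The matter resolved before a demand letter was sent, so the 26% rate applies.
$230,845 × 26% = $60,019.70
$60,019.70 is under the $76,800 cap.

$60,019.70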